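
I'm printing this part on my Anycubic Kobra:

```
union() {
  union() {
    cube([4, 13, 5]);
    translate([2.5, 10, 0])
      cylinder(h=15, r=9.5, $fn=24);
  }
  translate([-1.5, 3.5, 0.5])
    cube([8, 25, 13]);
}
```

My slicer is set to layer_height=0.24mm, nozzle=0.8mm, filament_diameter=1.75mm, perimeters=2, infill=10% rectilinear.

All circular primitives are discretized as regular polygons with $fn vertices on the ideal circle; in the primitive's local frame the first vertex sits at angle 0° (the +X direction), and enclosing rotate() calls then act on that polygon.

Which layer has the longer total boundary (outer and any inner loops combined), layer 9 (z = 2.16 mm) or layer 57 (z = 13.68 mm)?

layer 9 (z = 2.16 mm)

Layer 9 (z = 2.16): the 4×13 cube contributes its full rectangle (perimeter 34.00 mm); the r=9.5 cylinder at (2.5, 10) gives a regular 24-gon of circumradius 9.5 (constant along its height) (perimeter = 2·24·9.500·sin(180°/24) = 59.52 mm); Combining (union): the regions partially overlap (shared area 49.44 mm²), so the edge portions inside another operand are dropped and the merged outline is re-measured after clipping — boundary = 61.02 mm; the cube at (-1.5, 3.5) (footprint 8×25) is included at this height (perimeter 66.00 mm); Taking the union: the regions partially overlap (shared area 125.22 mm²), so the edge portions inside another operand are dropped and the merged outline is re-measured after clipping — boundary = 80.65 mm. So its perimeter = 80.65 mm. Layer 57 (z = 13.68): the cube does not reach this height (z outside [0, 5]); the r=9.5 cylinder at (2.5, 10) contributes a regular 24-gon of circumradius 9.5 (perimeter = 2·24·9.500·sin(180°/24) = 59.52 mm); Combining (union): only the r=9.5 cylinder at (2.5, 10) is present, so the union is just that shape — boundary = 59.52 mm; the cube at (-1.5, 3.5) is absent (z outside [0.5, 13.5]); Merging all regions: only the result so far is present, so the union is just that shape — boundary = 59.52 mm. So its perimeter = 59.52 mm. Layer 9 is larger (80.65 vs 59.52 mm).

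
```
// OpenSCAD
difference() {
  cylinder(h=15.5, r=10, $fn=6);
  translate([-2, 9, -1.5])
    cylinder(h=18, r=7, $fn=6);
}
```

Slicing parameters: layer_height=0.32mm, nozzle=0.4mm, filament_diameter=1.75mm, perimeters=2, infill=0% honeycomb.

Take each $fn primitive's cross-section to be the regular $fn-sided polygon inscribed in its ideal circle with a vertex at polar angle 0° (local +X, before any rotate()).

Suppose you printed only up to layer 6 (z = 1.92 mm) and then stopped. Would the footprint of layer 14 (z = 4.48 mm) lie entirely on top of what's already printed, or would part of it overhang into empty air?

entirely on top

Compare the two slices. At z = 1.92: the r=10 cylinder gives a regular 6-gon of circumradius 10 (constant along its height) (area = (6/2)·10.000²·sin(360°/6) = 259.81 mm²); the r=7 cylinder at (-2, 9) contributes a regular 6-gon of circumradius 7 (area = (6/2)·7.000²·sin(360°/6) = 127.31 mm²); Subtracting the remaining from the first: starting from the r=10 cylinder (259.81 mm²), the r=7 cylinder at (-2, 9) partially overlaps it — only the 52.70 mm² overlap (of its 127.31 mm²) is removed, clipping the outline — area = 207.11 mm². At z = 4.48: the r=10 cylinder gives a regular 6-gon of circumradius 10 (constant along its height) (area = (6/2)·10.000²·sin(360°/6) = 259.81 mm²); the r=7 cylinder at (-2, 9) contributes a regular 6-gon of circumradius 7 (area = (6/2)·7.000²·sin(360°/6) = 127.31 mm²); After the difference (first − rest): starting from the r=10 cylinder (259.81 mm²), the r=7 cylinder at (-2, 9) partially overlaps it — only the 52.70 mm² overlap (of its 127.31 mm²) is removed, clipping the outline — area = 207.11 mm². Checking containment: the cross-section at z = 4.48 is a subset of the cross-section at z = 1.92.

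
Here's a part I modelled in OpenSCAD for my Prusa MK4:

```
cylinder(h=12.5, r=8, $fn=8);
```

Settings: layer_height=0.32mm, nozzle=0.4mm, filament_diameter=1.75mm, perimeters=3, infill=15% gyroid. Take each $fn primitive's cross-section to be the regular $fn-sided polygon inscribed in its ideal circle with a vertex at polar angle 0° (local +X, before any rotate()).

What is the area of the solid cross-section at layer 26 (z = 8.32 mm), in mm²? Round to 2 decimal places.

181.02 mm²

At z = 8.32 mm: the r=8 cylinder contributes a regular 8-gon of circumradius 8 (area = (8/2)·8.000²·sin(360°/8) = 181.02 mm²). Overall, the cross-section is a single solid region. Net area = 181.02 mm².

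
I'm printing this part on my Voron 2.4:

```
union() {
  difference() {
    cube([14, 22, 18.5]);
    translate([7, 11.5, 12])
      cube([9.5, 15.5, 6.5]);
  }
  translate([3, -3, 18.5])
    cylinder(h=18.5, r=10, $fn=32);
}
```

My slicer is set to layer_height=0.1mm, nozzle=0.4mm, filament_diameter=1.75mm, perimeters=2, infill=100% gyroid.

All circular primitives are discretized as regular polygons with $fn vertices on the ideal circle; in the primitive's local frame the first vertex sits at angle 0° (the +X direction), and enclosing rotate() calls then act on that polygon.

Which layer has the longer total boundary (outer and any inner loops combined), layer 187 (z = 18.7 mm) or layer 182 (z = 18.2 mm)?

layer 182 (z = 18.2 mm)

Layer 187 (z = 18.7): the cube is not intersected at this z (z outside [0, 18.5]); the cube at (7, 11.5) does not reach this height (z outside [12, 18.5]); After the difference (first − rest): the first operand is absent here, so nothing remains; the cylinder at (3, -3): section is a regular 32-gon, circumradius r=10 (perimeter = 2·32·10.000·sin(180°/32) = 62.73 mm); Taking the union: only the r=10 cylinder at (3, -3) is present, so the union is just that shape — boundary = 62.73 mm. So its perimeter = 62.73 mm. Layer 182 (z = 18.2): the cube is present — its section is the full 14×22 rectangle (perimeter 72.00 mm); the cube at (7, 11.5) (footprint 9.5×15.5) is included at this height (perimeter 50.00 mm); Subtracting the remaining from the first: starting from the 14×22 cube, the 9.5×15.5 cube at (7, 11.5) partially overlaps it — only the 73.50 mm² overlap (of its 147.25 mm²) is removed, clipping the outline — boundary = 72.00 mm; the cylinder at (3, -3) does not reach this height (z outside [18.5, 37]); Taking the union: only the result so far is present, so the union is just that shape — boundary = 72.00 mm. So its perimeter = 72.00 mm. Layer 182 is larger (72.00 vs 62.73 mm).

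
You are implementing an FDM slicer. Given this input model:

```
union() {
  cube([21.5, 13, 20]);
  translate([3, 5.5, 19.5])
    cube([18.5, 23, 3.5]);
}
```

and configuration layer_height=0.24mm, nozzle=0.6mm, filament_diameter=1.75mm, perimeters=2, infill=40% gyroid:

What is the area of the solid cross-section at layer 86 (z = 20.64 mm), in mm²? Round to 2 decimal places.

At z = 20.64 mm: the cube is absent (z outside [0, 20]); the cube at (3, 5.5) is present — its section is the full 18.5×23 rectangle (area 425.50 mm²); Merging all regions: only the 18.5×23 cube at (3, 5.5) is present, so the union is just that shape — area = 425.50 mm². Overall, the cross-section is a single solid region. Net area = 425.50 mm².

425.50 mm²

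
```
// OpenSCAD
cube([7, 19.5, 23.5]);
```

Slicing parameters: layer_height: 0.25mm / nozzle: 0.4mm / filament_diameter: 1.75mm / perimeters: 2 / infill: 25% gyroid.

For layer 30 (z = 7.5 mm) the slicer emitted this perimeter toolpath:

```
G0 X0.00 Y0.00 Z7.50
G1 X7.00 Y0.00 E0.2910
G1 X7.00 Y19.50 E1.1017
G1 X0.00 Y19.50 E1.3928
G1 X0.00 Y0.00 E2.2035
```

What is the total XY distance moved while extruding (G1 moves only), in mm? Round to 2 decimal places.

53.00 mm

Sum the Euclidean lengths of each G1 segment: total = 53.00 mm.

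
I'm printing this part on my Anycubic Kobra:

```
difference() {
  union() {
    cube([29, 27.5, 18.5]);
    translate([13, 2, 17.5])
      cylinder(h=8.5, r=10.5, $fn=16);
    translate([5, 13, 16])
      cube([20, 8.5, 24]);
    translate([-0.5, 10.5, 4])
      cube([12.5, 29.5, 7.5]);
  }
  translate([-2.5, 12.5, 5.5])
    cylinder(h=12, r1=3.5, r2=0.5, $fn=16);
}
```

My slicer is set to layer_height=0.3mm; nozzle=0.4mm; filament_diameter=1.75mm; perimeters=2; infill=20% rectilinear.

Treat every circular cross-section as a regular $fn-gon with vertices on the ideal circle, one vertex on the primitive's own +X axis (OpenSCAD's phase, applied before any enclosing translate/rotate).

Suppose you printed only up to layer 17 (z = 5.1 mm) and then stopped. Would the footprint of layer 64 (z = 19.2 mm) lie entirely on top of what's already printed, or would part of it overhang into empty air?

Compare the two slices. At z = 5.1: the cube is present — its section is the full 29×27.5 rectangle (area 797.50 mm²); the cylinder at (13, 2) is absent (z outside [17.5, 26]); the cube at (5, 13) is absent (z outside [16, 40]); the cube at (-0.5, 10.5) is present — its section is the full 12.5×29.5 rectangle (area 368.75 mm²); Combining (union): the regions partially overlap — summed areas 1166.25 mm² minus the doubly-counted overlap 204.00 mm² gives 962.25 mm² — area = 962.25 mm²; the cone at (-2.5, 12.5) is not intersected at this z (z outside [5.5, 17.5]); Taking the first minus the rest: none of the subtracted shapes is present at this height, so that combined region is unchanged — area = 962.25 mm². At z = 19.2: the cube does not reach this height (z outside [0, 18.5]); the r=10.5 cylinder at (13, 2) gives a regular 16-gon of circumradius 10.5 (constant along its height) (area = (16/2)·10.500²·sin(360°/16) = 337.53 mm²); the cube at (5, 13) (footprint 20×8.5) is included at this height (area 170.00 mm²); the cube at (-0.5, 10.5) is not intersected at this z (z outside [4, 11.5]); Combining (union): the 2 present regions are separate (no shared area or edge), so areas and boundary lengths simply add and each stays a separate island — area = 507.53 mm²; the cone at (-2.5, 12.5) does not reach this height (z outside [5.5, 17.5]); Subtracting the remaining from the first: none of the subtracted shapes is present at this height, so that combined region is unchanged — area = 507.53 mm². Checking containment: at z = 19.2 the cross-section extends beyond the z = 5.1 cross-section by about 127.56 mm².

part overhangs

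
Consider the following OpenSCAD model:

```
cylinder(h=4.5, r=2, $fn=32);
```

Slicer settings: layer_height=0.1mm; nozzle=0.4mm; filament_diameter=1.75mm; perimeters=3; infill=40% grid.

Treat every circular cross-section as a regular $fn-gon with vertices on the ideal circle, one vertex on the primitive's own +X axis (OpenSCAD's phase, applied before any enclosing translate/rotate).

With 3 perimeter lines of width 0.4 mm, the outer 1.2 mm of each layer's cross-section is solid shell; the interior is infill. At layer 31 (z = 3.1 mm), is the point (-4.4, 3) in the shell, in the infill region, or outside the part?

outside

At z = 3.1 mm: the r=2 cylinder gives a regular 32-gon of circumradius 2 (constant along its height). Overall, the cross-section is a single solid region. The nearest boundary edge runs (-1.41, 1.41)→(-1.66, 1.11); distance from the point to it = 3.33 mm. The point is not inside any of the regions above, so it lies outside the cross-section (3.33 mm from the nearest boundary).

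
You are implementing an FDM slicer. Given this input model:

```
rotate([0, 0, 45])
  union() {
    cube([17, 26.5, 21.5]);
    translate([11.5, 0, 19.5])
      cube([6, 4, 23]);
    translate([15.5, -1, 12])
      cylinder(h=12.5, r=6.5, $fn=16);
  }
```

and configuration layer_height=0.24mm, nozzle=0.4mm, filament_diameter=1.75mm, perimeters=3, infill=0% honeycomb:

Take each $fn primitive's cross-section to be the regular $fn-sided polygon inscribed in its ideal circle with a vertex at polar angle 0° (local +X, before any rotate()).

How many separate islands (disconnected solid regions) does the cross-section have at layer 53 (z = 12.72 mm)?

At z = 12.72 mm: the cube is present — its section is the full 17×26.5 rectangle; the cube at (11.5, 0) is not intersected at this z (z outside [19.5, 42.5]); the cylinder at (15.5, -1): section is a regular 16-gon, circumradius r=6.5; Merging all regions: the regions partially overlap (shared area 33.96 mm²), so overlapping operands fuse into one piece — 1 connected region; (whole slice rotated 45° about Z — lengths, areas and connectivity unchanged). Overall, the cross-section is a single solid region. Island count = 1.

1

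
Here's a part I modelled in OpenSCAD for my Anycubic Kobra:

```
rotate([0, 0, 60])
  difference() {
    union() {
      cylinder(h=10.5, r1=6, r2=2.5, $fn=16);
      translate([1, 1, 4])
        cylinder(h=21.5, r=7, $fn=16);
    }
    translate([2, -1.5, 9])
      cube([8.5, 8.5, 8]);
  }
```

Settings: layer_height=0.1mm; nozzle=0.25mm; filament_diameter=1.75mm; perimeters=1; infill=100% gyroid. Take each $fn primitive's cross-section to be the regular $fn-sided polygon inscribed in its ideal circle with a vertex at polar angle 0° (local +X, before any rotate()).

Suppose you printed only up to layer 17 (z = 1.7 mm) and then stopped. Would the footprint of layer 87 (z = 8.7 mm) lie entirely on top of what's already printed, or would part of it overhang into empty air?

Compare the two slices. At z = 1.7: the cone: at t=0.162 of its height the radius interpolates to r₁+(r₂−r₁)t = 5.433, giving a regular 16-gon of that circumradius (area = (16/2)·5.433²·sin(360°/16) = 90.38 mm²); the cylinder at (1, 1) does not reach this height (z outside [4, 25.5]); Taking the union: only the cone is present, so the union is just that shape — area = 90.38 mm²; the cube at (2, -1.5) does not reach this height (z outside [9, 17]); Subtracting the remaining from the first: none of the subtracted shapes is present at this height, so the result so far is unchanged — area = 90.38 mm²; (rotated 60° about Z; rotation is an isometry so areas/perimeters/island counts are preserved). At z = 8.7: the cone (r1=6→r2=2.5) has section circumradius 3.100 here — a regular 16-gon (area = (16/2)·3.100²·sin(360°/16) = 29.42 mm²); the r=7 cylinder at (1, 1) contributes a regular 16-gon of circumradius 7 (area = (16/2)·7.000²·sin(360°/16) = 150.01 mm²); Merging all regions: the cone lies entirely inside the r=7 cylinder at (1, 1), so the union is just the r=7 cylinder at (1, 1) — area = 150.01 mm²; the cube at (2, -1.5) is absent (z outside [9, 17]); After the difference (first − rest): none of the subtracted shapes is present at this height, so that combined region is unchanged — area = 150.01 mm²; (rotated 60° about Z; rotation is an isometry so areas/perimeters/island counts are preserved). Checking containment: at z = 8.7 the cross-section extends beyond the z = 1.7 cross-section by about 59.63 mm².

part overhangs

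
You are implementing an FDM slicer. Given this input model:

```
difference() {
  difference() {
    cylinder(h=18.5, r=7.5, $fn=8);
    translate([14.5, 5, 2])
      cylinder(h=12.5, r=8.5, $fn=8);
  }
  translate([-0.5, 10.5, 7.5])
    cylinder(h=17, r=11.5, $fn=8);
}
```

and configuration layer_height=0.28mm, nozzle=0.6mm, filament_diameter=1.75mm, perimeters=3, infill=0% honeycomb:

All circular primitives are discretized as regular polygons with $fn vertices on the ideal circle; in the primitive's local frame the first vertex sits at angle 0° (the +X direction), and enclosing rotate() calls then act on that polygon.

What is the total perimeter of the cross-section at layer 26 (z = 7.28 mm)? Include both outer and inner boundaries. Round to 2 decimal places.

At z = 7.28 mm: the cylinder: section is a regular 8-gon, circumradius r=7.5 (perimeter = 2·8·7.500·sin(180°/8) = 45.92 mm); the r=8.5 cylinder at (14.5, 5) contributes a regular 8-gon of circumradius 8.5 (perimeter = 2·8·8.500·sin(180°/8) = 52.04 mm); Taking the first minus the rest: starting from the r=7.5 cylinder, the r=8.5 cylinder at (14.5, 5) misses the remaining region (no effect) — boundary = 45.92 mm; the cylinder at (-0.5, 10.5) does not reach this height (z outside [7.5, 24.5]); After the difference (first − rest): none of the subtracted shapes is present at this height, so the result so far is unchanged — boundary = 45.92 mm. Overall, the cross-section is a single solid region. Total boundary length (outer) = 45.92 mm.

45.92 mm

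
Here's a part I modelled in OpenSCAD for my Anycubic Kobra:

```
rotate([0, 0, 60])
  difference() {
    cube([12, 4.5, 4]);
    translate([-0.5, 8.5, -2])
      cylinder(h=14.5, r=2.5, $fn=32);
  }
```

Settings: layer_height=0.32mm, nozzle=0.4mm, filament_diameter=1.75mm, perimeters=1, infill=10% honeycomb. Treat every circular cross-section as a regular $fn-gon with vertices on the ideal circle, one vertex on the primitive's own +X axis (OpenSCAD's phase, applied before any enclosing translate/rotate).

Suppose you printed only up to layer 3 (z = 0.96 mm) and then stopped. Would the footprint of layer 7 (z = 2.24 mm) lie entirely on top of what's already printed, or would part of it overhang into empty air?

entirely on top

Compare the two slices. At z = 0.96: the cube is present — its section is the full 12×4.5 rectangle (area 54.00 mm²); the r=2.5 cylinder at (-0.5, 8.5) contributes a regular 32-gon of circumradius 2.5 (area = (32/2)·2.500²·sin(360°/32) = 19.51 mm²); Taking the first minus the rest: starting from the 12×4.5 cube (54.00 mm²), the r=2.5 cylinder at (-0.5, 8.5) misses the remaining region (no effect) — area = 54.00 mm²; (whole slice rotated 60° about Z — lengths, areas and connectivity unchanged). At z = 2.24: the cube is present — its section is the full 12×4.5 rectangle (area 54.00 mm²); the r=2.5 cylinder at (-0.5, 8.5) contributes a regular 32-gon of circumradius 2.5 (area = (32/2)·2.500²·sin(360°/32) = 19.51 mm²); After the difference (first − rest): starting from the 12×4.5 cube (54.00 mm²), the r=2.5 cylinder at (-0.5, 8.5) misses the remaining region (no effect) — area = 54.00 mm²; (rotated 60° about Z; rotation is an isometry so areas/perimeters/island counts are preserved). Checking containment: the cross-section at z = 2.24 is a subset of the cross-section at z = 0.96.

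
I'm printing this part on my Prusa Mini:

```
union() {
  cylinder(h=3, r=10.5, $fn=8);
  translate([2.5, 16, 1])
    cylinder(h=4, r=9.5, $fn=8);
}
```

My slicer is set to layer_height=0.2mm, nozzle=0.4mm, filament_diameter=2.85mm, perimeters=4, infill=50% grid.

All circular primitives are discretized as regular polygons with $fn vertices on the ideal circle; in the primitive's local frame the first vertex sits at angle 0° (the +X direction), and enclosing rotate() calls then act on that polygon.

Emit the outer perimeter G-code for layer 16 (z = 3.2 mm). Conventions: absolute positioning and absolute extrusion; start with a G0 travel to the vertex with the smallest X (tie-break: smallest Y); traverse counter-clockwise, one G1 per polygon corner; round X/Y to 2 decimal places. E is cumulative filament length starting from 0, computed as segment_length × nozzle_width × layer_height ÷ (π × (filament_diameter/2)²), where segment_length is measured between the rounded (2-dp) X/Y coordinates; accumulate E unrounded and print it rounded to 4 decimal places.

At z = 3.2 mm: the cylinder is not intersected at this z (z outside [0, 3]); the r=9.5 cylinder at (2.5, 16) contributes a regular 8-gon of circumradius 9.5; Combining (union): only the r=9.5 cylinder at (2.5, 16) is present, so the union is just that shape — 1 connected region. The outline is a single polygon with 8 vertices. Extrusion per mm of travel: 0.4 × 0.2 / (π × 1.425²) = 0.012540. Accumulating E over each segment gives final E = 0.7296.

G0 X-7.00 Y16.00 Z3.20
G1 X-4.22 Y9.28 E0.0912
G1 X2.50 Y6.50 E0.1824
G1 X9.22 Y9.28 E0.2736
G1 X12.00 Y16.00 E0.3648
G1 X9.22 Y22.72 E0.4560
G1 X2.50 Y25.50 E0.5472
G1 X-4.22 Y22.72 E0.6384
G1 X-7.00 Y16.00 E0.7296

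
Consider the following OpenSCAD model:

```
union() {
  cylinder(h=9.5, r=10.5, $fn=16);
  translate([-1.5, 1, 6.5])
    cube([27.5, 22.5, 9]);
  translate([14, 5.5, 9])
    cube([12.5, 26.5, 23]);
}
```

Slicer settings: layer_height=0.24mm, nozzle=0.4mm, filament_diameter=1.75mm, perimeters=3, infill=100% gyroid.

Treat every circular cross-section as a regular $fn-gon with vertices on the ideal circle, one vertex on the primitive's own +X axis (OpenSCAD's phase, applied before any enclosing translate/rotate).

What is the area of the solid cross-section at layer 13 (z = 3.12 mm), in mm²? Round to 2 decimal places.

337.53 mm²

At z = 3.12 mm: the cylinder: section is a regular 16-gon, circumradius r=10.5 (area = (16/2)·10.500²·sin(360°/16) = 337.53 mm²); the cube at (-1.5, 1) is absent (z outside [6.5, 15.5]); the cube at (14, 5.5) is not intersected at this z (z outside [9, 32]); Merging all regions: only the r=10.5 cylinder is present, so the union is just that shape — area = 337.53 mm². Overall, the cross-section is a single solid region. Net area = 337.53 mm².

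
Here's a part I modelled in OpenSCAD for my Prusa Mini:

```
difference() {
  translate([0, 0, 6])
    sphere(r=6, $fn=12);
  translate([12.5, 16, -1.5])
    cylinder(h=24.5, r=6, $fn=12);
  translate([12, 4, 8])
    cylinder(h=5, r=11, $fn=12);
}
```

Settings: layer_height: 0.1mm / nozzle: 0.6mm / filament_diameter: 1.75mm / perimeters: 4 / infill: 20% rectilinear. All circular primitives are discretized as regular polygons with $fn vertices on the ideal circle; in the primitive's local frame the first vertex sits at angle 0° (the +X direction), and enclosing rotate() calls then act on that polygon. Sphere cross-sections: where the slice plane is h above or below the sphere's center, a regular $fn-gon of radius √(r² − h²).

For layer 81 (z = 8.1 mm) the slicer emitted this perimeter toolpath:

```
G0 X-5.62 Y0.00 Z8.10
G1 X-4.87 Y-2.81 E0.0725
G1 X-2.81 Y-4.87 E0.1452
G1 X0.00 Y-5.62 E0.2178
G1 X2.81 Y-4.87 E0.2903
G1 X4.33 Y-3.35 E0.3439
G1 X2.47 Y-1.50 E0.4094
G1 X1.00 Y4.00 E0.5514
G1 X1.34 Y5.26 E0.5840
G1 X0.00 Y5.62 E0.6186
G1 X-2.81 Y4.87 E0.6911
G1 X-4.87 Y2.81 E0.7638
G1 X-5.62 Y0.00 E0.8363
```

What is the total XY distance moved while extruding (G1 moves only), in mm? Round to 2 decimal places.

Sum the Euclidean lengths of each G1 segment: total = 33.53 mm.

33.53 mm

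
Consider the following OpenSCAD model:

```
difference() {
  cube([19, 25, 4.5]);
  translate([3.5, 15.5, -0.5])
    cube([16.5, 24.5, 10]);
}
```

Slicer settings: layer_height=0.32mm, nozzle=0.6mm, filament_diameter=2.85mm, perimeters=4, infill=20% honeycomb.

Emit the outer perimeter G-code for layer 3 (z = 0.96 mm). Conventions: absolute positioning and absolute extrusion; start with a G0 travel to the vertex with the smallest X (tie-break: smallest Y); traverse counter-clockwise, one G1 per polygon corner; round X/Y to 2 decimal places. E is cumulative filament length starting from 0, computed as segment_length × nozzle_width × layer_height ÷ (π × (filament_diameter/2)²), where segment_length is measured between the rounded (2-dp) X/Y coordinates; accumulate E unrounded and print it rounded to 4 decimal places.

G0 X0.00 Y0.00 Z0.96
G1 X19.00 Y0.00 E0.5718
G1 X19.00 Y15.50 E1.0383
G1 X3.50 Y15.50 E1.5048
G1 X3.50 Y25.00 E1.7908
G1 X0.00 Y25.00 E1.8961
G1 X0.00 Y0.00 E2.6485

At z = 0.96 mm: the 19×25 cube contributes its full rectangle; the 16.5×24.5 cube at (3.5, 15.5) contributes its full rectangle; After the difference (first − rest): starting from the 19×25 cube, the 16.5×24.5 cube at (3.5, 15.5) partially overlaps it — only the 147.25 mm² overlap (of its 404.25 mm²) is removed, clipping the outline — 1 connected region. The outline is a single polygon with 6 vertices. Extrusion per mm of travel: 0.6 × 0.32 / (π × 1.425²) = 0.030097. Accumulating E over each segment gives final E = 2.6485.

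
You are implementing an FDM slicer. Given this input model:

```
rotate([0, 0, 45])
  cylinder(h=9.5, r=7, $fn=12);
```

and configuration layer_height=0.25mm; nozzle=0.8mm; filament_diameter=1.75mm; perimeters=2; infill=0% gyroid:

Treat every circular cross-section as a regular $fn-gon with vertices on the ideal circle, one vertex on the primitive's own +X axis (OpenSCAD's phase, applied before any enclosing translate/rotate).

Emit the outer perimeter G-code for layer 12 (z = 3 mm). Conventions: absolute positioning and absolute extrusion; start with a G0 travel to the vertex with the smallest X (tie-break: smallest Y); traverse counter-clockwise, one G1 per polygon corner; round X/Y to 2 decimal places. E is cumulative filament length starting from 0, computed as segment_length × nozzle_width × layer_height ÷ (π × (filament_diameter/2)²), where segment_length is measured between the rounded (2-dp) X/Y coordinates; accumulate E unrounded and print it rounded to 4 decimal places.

At z = 3 mm: the cylinder: section is a regular 12-gon, circumradius r=7; (whole slice rotated 45° about Z — lengths, areas and connectivity unchanged). The outline is a single polygon with 12 vertices. Extrusion per mm of travel: 0.8 × 0.25 / (π × 0.875²) = 0.083150. Accumulating E over each segment gives final E = 3.6149.

G0 X-6.76 Y-1.81 Z3.00
G1 X-4.95 Y-4.95 E0.3014
G1 X-1.81 Y-6.76 E0.6027
G1 X1.81 Y-6.76 E0.9037
G1 X4.95 Y-4.95 E1.2051
G1 X6.76 Y-1.81 E1.5065
G1 X6.76 Y1.81 E1.8075
G1 X4.95 Y4.95 E2.1088
G1 X1.81 Y6.76 E2.4102
G1 X-1.81 Y6.76 E2.7112
G1 X-4.95 Y4.95 E3.0126
G1 X-6.76 Y1.81 E3.3139
G1 X-6.76 Y-1.81 E3.6149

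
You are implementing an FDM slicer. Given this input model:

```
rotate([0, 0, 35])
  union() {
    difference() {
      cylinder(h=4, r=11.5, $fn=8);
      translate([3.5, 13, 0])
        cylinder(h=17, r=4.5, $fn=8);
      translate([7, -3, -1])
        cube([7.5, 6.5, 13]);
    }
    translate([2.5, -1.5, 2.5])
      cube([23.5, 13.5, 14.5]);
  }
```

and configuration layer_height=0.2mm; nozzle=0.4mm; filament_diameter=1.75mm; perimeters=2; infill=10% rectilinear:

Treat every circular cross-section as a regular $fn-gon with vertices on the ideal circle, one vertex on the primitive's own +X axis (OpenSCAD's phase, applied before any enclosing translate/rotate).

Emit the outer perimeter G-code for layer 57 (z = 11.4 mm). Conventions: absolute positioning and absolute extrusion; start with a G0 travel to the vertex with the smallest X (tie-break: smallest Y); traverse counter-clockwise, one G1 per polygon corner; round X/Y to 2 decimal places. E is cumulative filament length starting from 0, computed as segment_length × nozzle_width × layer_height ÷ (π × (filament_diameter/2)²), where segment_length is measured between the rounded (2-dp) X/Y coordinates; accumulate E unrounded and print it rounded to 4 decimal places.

G0 X-4.84 Y11.26 Z11.40
G1 X2.91 Y0.21 E0.4489
G1 X22.16 Y13.68 E1.2303
G1 X14.42 Y24.74 E1.6793
G1 X-4.84 Y11.26 E2.4612

At z = 11.4 mm: the cylinder does not reach this height (z outside [0, 4]); the r=4.5 cylinder at (3.5, 13) gives a regular 8-gon of circumradius 4.5 (constant along its height); the cube at (7, -3) is present — its section is the full 7.5×6.5 rectangle; Taking the first minus the rest: the first operand is absent here, so nothing remains; the cube at (2.5, -1.5) is present — its section is the full 23.5×13.5 rectangle; Combining (union): only the 23.5×13.5 cube at (2.5, -1.5) is present, so the union is just that shape — 1 connected region; (whole slice rotated 35° about Z — lengths, areas and connectivity unchanged). The outline is a single polygon with 4 vertices. Extrusion per mm of travel: 0.4 × 0.2 / (π × 0.875²) = 0.033260. Accumulating E over each segment gives final E = 2.4612.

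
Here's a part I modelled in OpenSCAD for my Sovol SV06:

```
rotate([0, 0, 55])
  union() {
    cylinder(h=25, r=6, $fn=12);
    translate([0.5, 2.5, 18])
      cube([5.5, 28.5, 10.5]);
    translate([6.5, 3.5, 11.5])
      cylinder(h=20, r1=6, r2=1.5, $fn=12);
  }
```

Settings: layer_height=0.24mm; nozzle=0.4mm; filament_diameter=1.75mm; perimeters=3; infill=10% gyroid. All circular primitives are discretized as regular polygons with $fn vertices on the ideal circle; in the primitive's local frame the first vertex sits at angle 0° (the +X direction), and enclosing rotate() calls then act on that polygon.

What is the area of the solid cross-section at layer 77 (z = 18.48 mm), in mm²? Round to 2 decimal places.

288.34 mm²

At z = 18.48 mm: the r=6 cylinder contributes a regular 12-gon of circumradius 6 (area = (12/2)·6.000²·sin(360°/12) = 108.00 mm²); the cube at (0.5, 2.5) is present — its section is the full 5.5×28.5 rectangle (area 156.75 mm²); the cone at (6.5, 3.5) contributes a regular 12-gon of circumradius 4.429 (interpolated between r1=6 and r2=1.5 at t=0.349) (area = (12/2)·4.429²·sin(360°/12) = 58.86 mm²); Combining (union): the regions partially overlap — summed areas 323.61 mm² minus the doubly-counted overlap 35.27 mm² gives 288.34 mm² — area = 288.34 mm²; (whole slice rotated 55° about Z — lengths, areas and connectivity unchanged). Overall, the cross-section is a single solid region. Net area = 288.34 mm².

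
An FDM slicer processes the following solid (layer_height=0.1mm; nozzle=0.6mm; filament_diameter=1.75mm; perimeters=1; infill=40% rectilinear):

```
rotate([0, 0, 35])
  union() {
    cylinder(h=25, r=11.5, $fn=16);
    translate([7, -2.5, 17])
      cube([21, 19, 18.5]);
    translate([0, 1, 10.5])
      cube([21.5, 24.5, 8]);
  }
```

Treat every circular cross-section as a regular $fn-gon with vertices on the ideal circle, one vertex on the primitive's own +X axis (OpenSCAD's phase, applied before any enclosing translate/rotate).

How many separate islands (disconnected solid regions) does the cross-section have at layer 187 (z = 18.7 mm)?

At z = 18.7 mm: the r=11.5 cylinder contributes a regular 16-gon of circumradius 11.5; the 21×19 cube at (7, -2.5) contributes its full rectangle; the cube at (0, 1) is absent (z outside [10.5, 18.5]); Merging all regions: the regions partially overlap (shared area 37.81 mm²), so overlapping operands fuse into one piece — 1 connected region; (rotated 35° about Z; rotation is an isometry so areas/perimeters/island counts are preserved). Overall, the cross-section is a single solid region. Island count = 1.

1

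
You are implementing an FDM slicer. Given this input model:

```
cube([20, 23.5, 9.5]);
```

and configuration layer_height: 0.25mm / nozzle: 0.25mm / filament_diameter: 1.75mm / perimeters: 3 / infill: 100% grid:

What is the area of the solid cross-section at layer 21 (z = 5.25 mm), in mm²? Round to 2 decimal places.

470.00 mm²

At z = 5.25 mm: the cube is present — its section is the full 20×23.5 rectangle (area 470.00 mm²). Overall, the cross-section is a single solid region. Net area = 470.00 mm².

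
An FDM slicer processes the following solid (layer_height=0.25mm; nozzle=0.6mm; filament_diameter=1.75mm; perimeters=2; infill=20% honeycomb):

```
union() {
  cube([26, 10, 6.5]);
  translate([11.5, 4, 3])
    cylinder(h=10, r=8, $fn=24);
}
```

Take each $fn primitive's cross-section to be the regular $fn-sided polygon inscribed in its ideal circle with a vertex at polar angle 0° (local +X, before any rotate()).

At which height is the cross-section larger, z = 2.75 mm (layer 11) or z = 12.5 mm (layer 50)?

Layer 11 (z = 2.75): the 26×10 cube contributes its full rectangle (area 260.00 mm²); the cylinder at (11.5, 4) is absent (z outside [3, 13]); Taking the union: only the 26×10 cube is present, so the union is just that shape — area = 260.00 mm². So its area = 260.00 mm². Layer 50 (z = 12.5): the cube is absent (z outside [0, 6.5]); the r=8 cylinder at (11.5, 4) gives a regular 24-gon of circumradius 8 (constant along its height) (area = (24/2)·8.000²·sin(360°/24) = 198.77 mm²); Taking the union: only the r=8 cylinder at (11.5, 4) is present, so the union is just that shape — area = 198.77 mm². So its area = 198.77 mm². Layer 11 is larger (260.00 vs 198.77 mm²).

layer 11 (z = 2.75 mm)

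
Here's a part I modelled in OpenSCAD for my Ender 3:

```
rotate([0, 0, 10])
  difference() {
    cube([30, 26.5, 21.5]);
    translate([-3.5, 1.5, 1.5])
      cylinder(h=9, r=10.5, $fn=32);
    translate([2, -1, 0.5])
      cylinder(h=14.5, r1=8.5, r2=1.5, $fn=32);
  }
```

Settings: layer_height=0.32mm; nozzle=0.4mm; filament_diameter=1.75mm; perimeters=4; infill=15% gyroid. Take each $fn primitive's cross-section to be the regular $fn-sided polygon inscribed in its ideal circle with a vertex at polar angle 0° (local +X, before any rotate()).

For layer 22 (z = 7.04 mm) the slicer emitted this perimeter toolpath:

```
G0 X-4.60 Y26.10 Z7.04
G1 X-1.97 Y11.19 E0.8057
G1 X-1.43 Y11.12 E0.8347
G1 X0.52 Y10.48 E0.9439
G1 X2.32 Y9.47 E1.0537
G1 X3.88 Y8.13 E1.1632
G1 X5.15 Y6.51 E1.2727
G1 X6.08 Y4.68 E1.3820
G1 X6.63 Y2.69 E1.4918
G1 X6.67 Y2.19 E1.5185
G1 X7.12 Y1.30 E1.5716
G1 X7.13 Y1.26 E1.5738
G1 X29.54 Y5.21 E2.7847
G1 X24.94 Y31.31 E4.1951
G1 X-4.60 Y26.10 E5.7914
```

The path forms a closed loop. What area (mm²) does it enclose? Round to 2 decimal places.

Apply the shoelace formula to the sequence of (X, Y) vertices; enclosed area = 734.22 mm².

734.22 mm²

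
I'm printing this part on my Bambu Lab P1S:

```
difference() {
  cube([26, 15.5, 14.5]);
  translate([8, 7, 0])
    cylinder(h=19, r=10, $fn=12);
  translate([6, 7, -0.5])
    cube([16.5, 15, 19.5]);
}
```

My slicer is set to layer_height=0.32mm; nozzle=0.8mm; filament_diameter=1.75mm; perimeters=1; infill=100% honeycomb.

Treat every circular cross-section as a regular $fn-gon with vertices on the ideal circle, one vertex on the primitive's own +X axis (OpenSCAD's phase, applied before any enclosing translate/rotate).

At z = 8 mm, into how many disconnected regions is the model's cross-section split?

3

At z = 8 mm: the cube (footprint 26×15.5) is included at this height; the r=10 cylinder at (8, 7) gives a regular 12-gon of circumradius 10 (constant along its height); the 16.5×15 cube at (6, 7) contributes its full rectangle; Taking the first minus the rest: starting from the 26×15.5 cube, the r=10 cylinder at (8, 7) partially overlaps it — only the 251.88 mm² overlap (of its 300.00 mm²) is removed, clipping the outline; the 16.5×15 cube at (6, 7) partially overlaps it — only the 52.41 mm² overlap (of its 247.50 mm²) is removed, clipping the outline — 3 connected regions. The result has 3 disconnected regions.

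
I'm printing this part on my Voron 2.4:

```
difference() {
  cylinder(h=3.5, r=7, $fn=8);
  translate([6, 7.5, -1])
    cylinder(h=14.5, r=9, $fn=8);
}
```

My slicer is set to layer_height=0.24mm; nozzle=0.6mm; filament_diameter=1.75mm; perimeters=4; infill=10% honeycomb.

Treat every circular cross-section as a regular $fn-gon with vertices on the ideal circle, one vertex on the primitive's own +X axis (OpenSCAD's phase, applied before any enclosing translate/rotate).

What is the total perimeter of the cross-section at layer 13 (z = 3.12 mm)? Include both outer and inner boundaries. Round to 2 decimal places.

At z = 3.12 mm: the r=7 cylinder gives a regular 8-gon of circumradius 7 (constant along its height) (perimeter = 2·8·7.000·sin(180°/8) = 42.86 mm); the cylinder at (6, 7.5): section is a regular 8-gon, circumradius r=9 (perimeter = 2·8·9.000·sin(180°/8) = 55.11 mm); Taking the first minus the rest: starting from the r=7 cylinder, the r=9 cylinder at (6, 7.5) partially overlaps it — only the 45.09 mm² overlap (of its 229.10 mm²) is removed, clipping the outline — boundary = 40.81 mm. Overall, the cross-section is a single solid region. Total boundary length (outer) = 40.81 mm.

40.81 mm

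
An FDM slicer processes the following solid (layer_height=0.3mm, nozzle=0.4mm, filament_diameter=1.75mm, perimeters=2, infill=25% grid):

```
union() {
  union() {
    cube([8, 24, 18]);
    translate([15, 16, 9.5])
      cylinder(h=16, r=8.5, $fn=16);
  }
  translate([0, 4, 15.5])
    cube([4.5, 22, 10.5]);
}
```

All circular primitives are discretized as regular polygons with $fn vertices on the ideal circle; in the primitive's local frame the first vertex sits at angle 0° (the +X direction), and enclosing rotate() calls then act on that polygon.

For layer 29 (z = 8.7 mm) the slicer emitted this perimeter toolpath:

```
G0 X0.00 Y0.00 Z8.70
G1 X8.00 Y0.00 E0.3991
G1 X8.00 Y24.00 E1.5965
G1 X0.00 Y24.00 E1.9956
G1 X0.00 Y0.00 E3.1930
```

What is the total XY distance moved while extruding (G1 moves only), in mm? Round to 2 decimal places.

Sum the Euclidean lengths of each G1 segment: total = 64.00 mm.

64.00 mm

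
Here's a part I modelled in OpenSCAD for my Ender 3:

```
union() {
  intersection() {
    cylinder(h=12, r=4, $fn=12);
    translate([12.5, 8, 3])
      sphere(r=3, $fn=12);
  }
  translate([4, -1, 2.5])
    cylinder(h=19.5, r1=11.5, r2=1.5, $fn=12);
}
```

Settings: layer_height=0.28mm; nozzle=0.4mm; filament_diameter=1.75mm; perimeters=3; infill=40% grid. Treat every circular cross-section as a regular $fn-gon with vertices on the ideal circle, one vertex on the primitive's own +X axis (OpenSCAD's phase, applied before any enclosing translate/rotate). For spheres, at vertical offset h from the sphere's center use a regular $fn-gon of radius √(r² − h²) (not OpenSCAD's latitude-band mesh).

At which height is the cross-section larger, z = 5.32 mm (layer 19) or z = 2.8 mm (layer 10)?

Layer 19 (z = 5.32): the cylinder: section is a regular 12-gon, circumradius r=4 (area = (12/2)·4.000²·sin(360°/12) = 48.00 mm²); the sphere at (12.5, 8): section is a regular 12-gon, circumradius = √(r²−h²) = √(3²−2.32²) = 1.902 (area = (12/2)·1.902²·sin(360°/12) = 10.85 mm²); Keeping only the common overlap: the r=3 sphere at (12.5, 8) does not overlap the r=4 cylinder (empty) — nothing remains; the cone at (4, -1) (r1=11.5→r2=1.5) has section circumradius 10.054 here — a regular 12-gon (area = (12/2)·10.054²·sin(360°/12) = 303.24 mm²); Combining (union): only the cone at (4, -1) is present, so the union is just that shape — area = 303.24 mm². So its area = 303.24 mm². Layer 10 (z = 2.8): the cylinder: section is a regular 12-gon, circumradius r=4 (area = (12/2)·4.000²·sin(360°/12) = 48.00 mm²); the r=3 sphere at (12.5, 8) contributes a regular 12-gon of circumradius √(3²−0.2²) = 2.993 (area = (12/2)·2.993²·sin(360°/12) = 26.88 mm²); After intersecting: the r=3 sphere at (12.5, 8) does not overlap the r=4 cylinder (empty) — nothing remains; the cone at (4, -1) contributes a regular 12-gon of circumradius 11.346 (interpolated between r1=11.5 and r2=1.5 at t=0.015) (area = (12/2)·11.346²·sin(360°/12) = 386.21 mm²); Merging all regions: only the cone at (4, -1) is present, so the union is just that shape — area = 386.21 mm². So its area = 386.21 mm². Layer 10 is larger (386.21 vs 303.24 mm²).

layer 10 (z = 2.8 mm)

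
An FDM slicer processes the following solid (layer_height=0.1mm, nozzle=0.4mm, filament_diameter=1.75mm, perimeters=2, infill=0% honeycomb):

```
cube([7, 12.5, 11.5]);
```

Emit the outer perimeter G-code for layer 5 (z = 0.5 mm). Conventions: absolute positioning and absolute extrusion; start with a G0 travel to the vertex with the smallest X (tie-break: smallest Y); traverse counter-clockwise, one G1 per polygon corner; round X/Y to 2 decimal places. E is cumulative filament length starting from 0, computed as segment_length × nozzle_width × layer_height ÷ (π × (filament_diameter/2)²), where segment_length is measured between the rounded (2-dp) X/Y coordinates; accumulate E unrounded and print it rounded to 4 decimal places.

At z = 0.5 mm: the 7×12.5 cube contributes its full rectangle. The outline is a single polygon with 4 vertices. Extrusion per mm of travel: 0.4 × 0.1 / (π × 0.875²) = 0.016630. Accumulating E over each segment gives final E = 0.6486.

G0 X0.00 Y0.00 Z0.50
G1 X7.00 Y0.00 E0.1164
G1 X7.00 Y12.50 E0.3243
G1 X0.00 Y12.50 E0.4407
G1 X0.00 Y0.00 E0.6486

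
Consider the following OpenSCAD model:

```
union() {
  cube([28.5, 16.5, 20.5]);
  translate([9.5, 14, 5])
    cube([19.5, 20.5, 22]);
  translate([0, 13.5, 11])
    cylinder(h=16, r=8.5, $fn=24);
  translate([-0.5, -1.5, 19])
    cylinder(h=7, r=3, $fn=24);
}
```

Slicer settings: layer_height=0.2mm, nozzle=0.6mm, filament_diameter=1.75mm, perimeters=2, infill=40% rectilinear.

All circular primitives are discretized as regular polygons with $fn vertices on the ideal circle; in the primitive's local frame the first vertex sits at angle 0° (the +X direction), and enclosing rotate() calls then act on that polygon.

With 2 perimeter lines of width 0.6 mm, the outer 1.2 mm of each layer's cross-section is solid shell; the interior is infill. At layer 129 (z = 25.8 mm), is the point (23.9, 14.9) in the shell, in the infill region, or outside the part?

shell

At z = 25.8 mm: the cube is not intersected at this z (z outside [0, 20.5]); the cube at (9.5, 14) is present — its section is the full 19.5×20.5 rectangle; the r=8.5 cylinder at (0, 13.5) contributes a regular 24-gon of circumradius 8.5; the r=3 cylinder at (-0.5, -1.5) gives a regular 24-gon of circumradius 3 (constant along its height); Combining (union): the 3 present regions are separate (no shared area or edge), so areas and boundary lengths simply add and each stays a separate island — 3 connected regions. Overall, the cross-section has 3 separate islands. The nearest boundary edge runs (29.00, 14.00)→(9.50, 14.00); distance from the point to it = 0.90 mm. (Shell/infill is judged within the island containing the point — the largest one.) The point is inside the cross-section, 0.90 mm from the nearest boundary — within the 1.2 mm shell band (2 × 0.6).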